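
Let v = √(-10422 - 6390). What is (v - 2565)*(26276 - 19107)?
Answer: -18388485 + 43014*I*√467 ≈ -1.8388e+7 + 9.2954e+5*I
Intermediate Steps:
v = 6*I*√467 (v = √(-16812) = 6*I*√467 ≈ 129.66*I)
(v - 2565)*(26276 - 19107) = (6*I*√467 - 2565)*(26276 - 19107) = (-2565 + 6*I*√467)*7169 = -18388485 + 43014*I*√467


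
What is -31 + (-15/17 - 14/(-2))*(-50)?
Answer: -5727/17 ≈ -336.88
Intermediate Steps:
-31 + (-15/17 - 14/(-2))*(-50) = -31 + (-15*1/17 - 14*(-1/2))*(-50) = -31 + (-15/17 + 7)*(-50) = -31 + (104/17)*(-50) = -31 - 5200/17 = -5727/17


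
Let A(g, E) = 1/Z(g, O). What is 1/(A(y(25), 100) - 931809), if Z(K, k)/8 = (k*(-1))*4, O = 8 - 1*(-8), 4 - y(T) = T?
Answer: -512/477086209 ≈ -1.0732e-6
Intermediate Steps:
y(T) = 4 - T
O = 16 (O = 8 + 8 = 16)
Z(K, k) = -32*k (Z(K, k) = 8*((k*(-1))*4) = 8*(-k*4) = 8*(-4*k) = -32*k)
A(g, E) = -1/512 (A(g, E) = 1/(-32*16) = 1/(-512) = -1/512)
1/(A(y(25), 100) - 931809) = 1/(-1/512 - 931809) = 1/(-477086209/512) = -512/477086209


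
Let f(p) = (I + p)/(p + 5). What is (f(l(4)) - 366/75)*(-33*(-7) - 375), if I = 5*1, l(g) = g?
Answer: 13968/25 ≈ 558.72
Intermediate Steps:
I = 5
f(p) = 1 (f(p) = (5 + p)/(p + 5) = (5 + p)/(5 + p) = 1)
(f(l(4)) - 366/75)*(-33*(-7) - 375) = (1 - 366/75)*(-33*(-7) - 375) = (1 - 366*1/75)*(231 - 375) = (1 - 122/25)*(-144) = -97/25*(-144) = 13968/25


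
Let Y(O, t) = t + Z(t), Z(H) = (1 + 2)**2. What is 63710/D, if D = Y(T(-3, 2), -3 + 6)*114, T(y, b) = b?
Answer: 31855/684 ≈ 46.572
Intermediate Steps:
Z(H) = 9 (Z(H) = 3**2 = 9)
Y(O, t) = 9 + t (Y(O, t) = t + 9 = 9 + t)
D = 1368 (D = (9 + (-3 + 6))*114 = (9 + 3)*114 = 12*114 = 1368)
63710/D = 63710/1368 = 63710*(1/1368) = 31855/684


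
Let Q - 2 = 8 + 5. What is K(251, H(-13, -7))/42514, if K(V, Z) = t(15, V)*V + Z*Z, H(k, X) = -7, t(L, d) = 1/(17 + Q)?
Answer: 1819/1360448 ≈ 0.0013371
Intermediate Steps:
Q = 15 (Q = 2 + (8 + 5) = 2 + 13 = 15)
t(L, d) = 1/32 (t(L, d) = 1/(17 + 15) = 1/32)
K(V, Z) = Z**2 + V/32 (K(V, Z) = V/32 + Z*Z = V/32 + Z**2 = Z**2 + V/32)
K(251, H(-13, -7))/42514 = ((-7)**2 + (1/32)*251)/42514 = (49 + 251/32)*(1/42514) = (1819/32)*(1/42514) = 1819/1360448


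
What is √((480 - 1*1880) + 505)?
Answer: I*√895 ≈ 29.917*I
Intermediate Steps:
√((480 - 1*1880) + 505) = √((480 - 1880) + 505) = √(-1400 + 505) = √(-895) = I*√895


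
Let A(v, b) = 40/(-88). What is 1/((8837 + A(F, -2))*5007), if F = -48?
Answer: 11/486690414 ≈ 2.2602e-8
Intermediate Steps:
A(v, b) = -5/11 (A(v, b) = 40*(-1/88) = -5/11)
1/((8837 + A(F, -2))*5007) = 1/((8837 - 5/11)*5007) = (1/5007)/(97202/11) = (11/97202)*(1/5007) = 11/486690414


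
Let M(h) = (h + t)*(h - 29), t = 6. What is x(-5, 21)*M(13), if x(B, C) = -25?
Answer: 7600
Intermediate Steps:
M(h) = (-29 + h)*(6 + h) (M(h) = (h + 6)*(h - 29) = (6 + h)*(-29 + h) = (-29 + h)*(6 + h))
x(-5, 21)*M(13) = -25*(-174 + 13² - 23*13) = -25*(-174 + 169 - 299) = -25*(-304) = 7600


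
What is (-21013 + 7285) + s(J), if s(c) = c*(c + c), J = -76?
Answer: -2176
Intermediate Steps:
s(c) = 2*c² (s(c) = c*(2*c) = 2*c²)
(-21013 + 7285) + s(J) = (-21013 + 7285) + 2*(-76)² = -13728 + 2*5776 = -13728 + 11552 = -2176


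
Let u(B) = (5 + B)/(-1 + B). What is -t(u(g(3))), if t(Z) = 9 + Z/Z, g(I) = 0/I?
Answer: -10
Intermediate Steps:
g(I) = 0
u(B) = (5 + B)/(-1 + B)
t(Z) = 10 (t(Z) = 9 + 1 = 10)
-t(u(g(3))) = -1*10 = -10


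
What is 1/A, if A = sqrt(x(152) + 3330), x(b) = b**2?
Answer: sqrt(26434)/26434 ≈ 0.0061506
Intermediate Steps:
A = sqrt(26434) (A = sqrt(152**2 + 3330) = sqrt(23104 + 3330) = sqrt(26434) ≈ 162.59)
1/A = 1/(sqrt(26434)) = sqrt(26434)/26434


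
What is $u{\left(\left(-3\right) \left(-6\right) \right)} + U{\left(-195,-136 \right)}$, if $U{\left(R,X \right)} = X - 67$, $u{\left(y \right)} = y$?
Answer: $-185$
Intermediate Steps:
$U{\left(R,X \right)} = -67 + X$
$u{\left(\left(-3\right) \left(-6\right) \right)} + U{\left(-195,-136 \right)} = \left(-3\right) \left(-6\right) - 203 = 18 - 203 = -185$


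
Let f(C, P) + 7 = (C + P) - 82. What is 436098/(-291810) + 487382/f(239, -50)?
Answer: 2369655527/486350 ≈ 4872.3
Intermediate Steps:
f(C, P) = -89 + C + P (f(C, P) = -7 + ((C + P) - 82) = -7 + (-82 + C + P) = -89 + C + P)
436098/(-291810) + 487382/f(239, -50) = 436098/(-291810) + 487382/(-89 + 239 - 50) = 436098*(-1/291810) + 487382/100 = -72683/48635 + 487382*(1/100) = -72683/48635 + 243691/50 = 2369655527/486350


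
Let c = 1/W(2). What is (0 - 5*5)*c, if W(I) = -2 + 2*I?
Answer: -25/2 ≈ -12.500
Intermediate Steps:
c = 1/2 (c = 1/(-2 + 2*2) = 1/(-2 + 4) = 1/2 ≈ 0.50000)
(0 - 5*5)*c = (0 - 5*5)*(1/2) = (0 - 25)*(1/2) = -25*1/2 = -25/2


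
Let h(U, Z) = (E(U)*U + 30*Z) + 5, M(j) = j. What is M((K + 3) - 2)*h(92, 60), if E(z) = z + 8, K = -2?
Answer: -11005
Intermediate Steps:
E(z) = 8 + z
h(U, Z) = 5 + 30*Z + U*(8 + U) (h(U, Z) = ((8 + U)*U + 30*Z) + 5 = (U*(8 + U) + 30*Z) + 5 = (30*Z + U*(8 + U)) + 5 = 5 + 30*Z + U*(8 + U))
M((K + 3) - 2)*h(92, 60) = ((-2 + 3) - 2)*(5 + 30*60 + 92*(8 + 92)) = (1 - 2)*(5 + 1800 + 92*100) = -(5 + 1800 + 9200) = -1*11005 = -11005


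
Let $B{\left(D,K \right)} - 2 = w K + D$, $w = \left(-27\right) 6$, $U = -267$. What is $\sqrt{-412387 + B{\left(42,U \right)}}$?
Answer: $i \sqrt{369089} \approx 607.53 i$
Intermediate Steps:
$w = -162$
$B{\left(D,K \right)} = 2 + D - 162 K$ ($B{\left(D,K \right)} = 2 + \left(- 162 K + D\right) = 2 + \left(D - 162 K\right) = 2 + D - 162 K$)
$\sqrt{-412387 + B{\left(42,U \right)}} = \sqrt{-412387 + \left(2 + 42 - -43254\right)} = \sqrt{-412387 + \left(2 + 42 + 43254\right)} = \sqrt{-412387 + 43298} = \sqrt{-369089} = i \sqrt{369089}$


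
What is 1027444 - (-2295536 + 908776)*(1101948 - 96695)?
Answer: 1394045677724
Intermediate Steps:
1027444 - (-2295536 + 908776)*(1101948 - 96695) = 1027444 - (-1386760)*1005253 = 1027444 - 1*(-1394044650280) = 1027444 + 1394044650280 = 1394045677724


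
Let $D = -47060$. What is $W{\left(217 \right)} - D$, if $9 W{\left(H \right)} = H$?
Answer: $\frac{423757}{9} \approx 47084.0$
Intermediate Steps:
$W{\left(H \right)} = \frac{H}{9}$
$W{\left(217 \right)} - D = \frac{1}{9} \cdot 217 - -47060 = \frac{217}{9} + 47060 = \frac{423757}{9}$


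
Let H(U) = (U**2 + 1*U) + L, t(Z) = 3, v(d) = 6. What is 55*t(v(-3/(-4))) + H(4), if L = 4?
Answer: 189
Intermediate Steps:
H(U) = 4 + U + U**2 (H(U) = (U**2 + 1*U) + 4 = (U**2 + U) + 4 = (U + U**2) + 4 = 4 + U + U**2)
55*t(v(-3/(-4))) + H(4) = 55*3 + (4 + 4 + 4**2) = 165 + (4 + 4 + 16) = 165 + 24 = 189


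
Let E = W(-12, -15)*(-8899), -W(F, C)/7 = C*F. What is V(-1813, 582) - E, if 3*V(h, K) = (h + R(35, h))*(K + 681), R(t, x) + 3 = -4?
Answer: -11978960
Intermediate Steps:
W(F, C) = -7*C*F
R(t, x) = -7 (R(t, x) = -3 - 4 = -7)
V(h, K) = (-7 + h)*(681 + K)/3 (V(h, K) = ((h - 7)*(K + 681))/3 = ((-7 + h)*(681 + K))/3 = (-7 + h)*(681 + K)/3)
E = 11212740 (E = -7*(-15)*(-12)*(-8899) = -1260*(-8899) = 11212740)
V(-1813, 582) - E = (-1589 + 227*(-1813) - 7/3*582 + (⅓)*582*(-1813)) - 1*11212740 = (-1589 - 411551 - 1358 - 351722) - 11212740 = -766220 - 11212740 = -11978960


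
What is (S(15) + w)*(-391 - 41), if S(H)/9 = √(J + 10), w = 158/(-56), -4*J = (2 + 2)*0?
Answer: 8532/7 - 3888*√10 ≈ -11076.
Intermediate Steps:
J = 0 (J = -(2 + 2)*0/4 = -0 = -¼*0 = 0)
w = -79/28 (w = 158*(-1/56) = -79/28 ≈ -2.8214)
S(H) = 9*√10 (S(H) = 9*√(0 + 10) = 9*√10)
(S(15) + w)*(-391 - 41) = (9*√10 - 79/28)*(-391 - 41) = (-79/28 + 9*√10)*(-432) = 8532/7 - 3888*√10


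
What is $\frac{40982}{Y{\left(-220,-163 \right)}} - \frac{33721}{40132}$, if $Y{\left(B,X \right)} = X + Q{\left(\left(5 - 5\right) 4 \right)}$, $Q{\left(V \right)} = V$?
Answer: $- \frac{1650186147}{6541516} \approx -252.26$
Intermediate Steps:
$Y{\left(B,X \right)} = X$ ($Y{\left(B,X \right)} = X + \left(5 - 5\right) 4 = X + 0 \cdot 4 = X + 0 = X$)
$\frac{40982}{Y{\left(-220,-163 \right)}} - \frac{33721}{40132} = \frac{40982}{-163} - \frac{33721}{40132} = 40982 \left(- \frac{1}{163}\right) - \frac{33721}{40132} = - \frac{40982}{163} - \frac{33721}{40132} = - \frac{1650186147}{6541516}$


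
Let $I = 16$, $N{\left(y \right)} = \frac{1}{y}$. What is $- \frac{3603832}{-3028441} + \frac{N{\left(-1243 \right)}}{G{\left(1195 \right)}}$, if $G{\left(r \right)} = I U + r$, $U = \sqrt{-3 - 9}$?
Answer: $\frac{6410685803497077}{5387153087412811} + \frac{32 i \sqrt{3}}{1778853571} \approx 1.19 + 3.1158 \cdot 10^{-8} i$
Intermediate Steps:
$U = 2 i \sqrt{3}$ ($U = \sqrt{-12} = 2 i \sqrt{3} \approx 3.4641 i$)
$G{\left(r \right)} = r + 32 i \sqrt{3}$ ($G{\left(r \right)} = 16 \cdot 2 i \sqrt{3} + r = 32 i \sqrt{3} + r = r + 32 i \sqrt{3}$)
$- \frac{3603832}{-3028441} + \frac{N{\left(-1243 \right)}}{G{\left(1195 \right)}} = - \frac{3603832}{-3028441} + \frac{1}{\left(-1243\right) \left(1195 + 32 i \sqrt{3}\right)} = \left(-3603832\right) \left(- \frac{1}{3028441}\right) - \frac{1}{1243 \left(1195 + 32 i \sqrt{3}\right)} = \frac{3603832}{3028441} - \frac{1}{1243 \left(1195 + 32 i \sqrt{3}\right)}$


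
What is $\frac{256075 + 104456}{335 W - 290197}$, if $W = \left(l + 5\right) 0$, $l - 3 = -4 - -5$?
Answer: $- \frac{360531}{290197} \approx -1.2424$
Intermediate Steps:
$l = 4$ ($l = 3 - -1 = 3 + \left(-4 + 5\right) = 3 + 1 = 4$)
$W = 0$ ($W = \left(4 + 5\right) 0 = 9 \cdot 0 = 0$)
$\frac{256075 + 104456}{335 W - 290197} = \frac{256075 + 104456}{335 \cdot 0 - 290197} = \frac{360531}{0 - 290197} = \frac{360531}{-290197} = 360531 \left(- \frac{1}{290197}\right) = - \frac{360531}{290197}$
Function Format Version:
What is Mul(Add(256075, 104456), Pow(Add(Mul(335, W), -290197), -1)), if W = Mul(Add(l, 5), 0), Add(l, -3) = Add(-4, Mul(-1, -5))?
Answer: Rational(-360531, 290197) ≈ -1.2424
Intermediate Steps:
l = 4 (l = Add(3, Add(-4, Mul(-1, -5))) = Add(3, Add(-4, 5)) = Add(3, 1) = 4)
W = 0 (W = Mul(Add(4, 5), 0) = Mul(9, 0) = 0)
Mul(Add(256075, 104456), Pow(Add(Mul(335, W), -290197), -1)) = Mul(Add(256075, 104456), Pow(Add(Mul(335, 0), -290197), -1)) = Mul(360531, Pow(Add(0, -290197), -1)) = Mul(360531, Pow(-290197, -1)) = Mul(360531, Rational(-1, 290197)) = Rational(-360531, 290197)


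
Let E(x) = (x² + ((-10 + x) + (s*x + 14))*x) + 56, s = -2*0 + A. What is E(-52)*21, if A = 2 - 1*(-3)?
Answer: 394296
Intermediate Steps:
A = 5 (A = 2 + 3 = 5)
s = 5 (s = -2*0 + 5 = 0 + 5 = 5)
E(x) = 56 + x² + x*(4 + 6*x) (E(x) = (x² + ((-10 + x) + (5*x + 14))*x) + 56 = (x² + ((-10 + x) + (14 + 5*x))*x) + 56 = (x² + (4 + 6*x)*x) + 56 = (x² + x*(4 + 6*x)) + 56 = 56 + x² + x*(4 + 6*x))
E(-52)*21 = (56 + 4*(-52) + 7*(-52)²)*21 = (56 - 208 + 7*2704)*21 = (56 - 208 + 18928)*21 = 18776*21 = 394296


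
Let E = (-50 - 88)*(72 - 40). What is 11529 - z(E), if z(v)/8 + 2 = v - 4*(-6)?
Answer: 46681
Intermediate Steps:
E = -4416 (E = -138*32 = -4416)
z(v) = 176 + 8*v (z(v) = -16 + 8*(v - 4*(-6)) = -16 + 8*(v + 24) = -16 + 8*(24 + v) = -16 + (192 + 8*v) = 176 + 8*v)
11529 - z(E) = 11529 - (176 + 8*(-4416)) = 11529 - (176 - 35328) = 11529 - 1*(-35152) = 11529 + 35152 = 46681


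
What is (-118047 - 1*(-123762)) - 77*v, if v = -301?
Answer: 28892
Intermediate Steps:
(-118047 - 1*(-123762)) - 77*v = (-118047 - 1*(-123762)) - 77*(-301) = (-118047 + 123762) - 1*(-23177) = 5715 + 23177 = 28892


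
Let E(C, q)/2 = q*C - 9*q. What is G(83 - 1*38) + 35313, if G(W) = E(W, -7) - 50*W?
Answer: 32559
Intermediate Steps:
E(C, q) = -18*q + 2*C*q (E(C, q) = 2*(q*C - 9*q) = 2*(C*q - 9*q) = 2*(-9*q + C*q) = -18*q + 2*C*q)
G(W) = 126 - 64*W (G(W) = 2*(-7)*(-9 + W) - 50*W = (126 - 14*W) - 50*W = 126 - 64*W)
G(83 - 1*38) + 35313 = (126 - 64*(83 - 1*38)) + 35313 = (126 - 64*(83 - 38)) + 35313 = (126 - 64*45) + 35313 = (126 - 2880) + 35313 = -2754 + 35313 = 32559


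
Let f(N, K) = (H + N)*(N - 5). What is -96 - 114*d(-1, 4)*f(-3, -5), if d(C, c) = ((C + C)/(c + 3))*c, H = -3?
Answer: 43104/7 ≈ 6157.7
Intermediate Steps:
f(N, K) = (-5 + N)*(-3 + N) (f(N, K) = (-3 + N)*(N - 5) = (-3 + N)*(-5 + N) = (-5 + N)*(-3 + N))
d(C, c) = 2*C*c/(3 + c) (d(C, c) = ((2*C)/(3 + c))*c = (2*C/(3 + c))*c = 2*C*c/(3 + c))
-96 - 114*d(-1, 4)*f(-3, -5) = -96 - 114*2*(-1)*4/(3 + 4)*(15 + (-3)**2 - 8*(-3)) = -96 - 114*2*(-1)*4/7*(15 + 9 + 24) = -96 - 114*2*(-1)*4*(1/7)*48 = -96 - (-912)*48/7 = -96 - 114*(-384/7) = -96 + 43776/7 = 43104/7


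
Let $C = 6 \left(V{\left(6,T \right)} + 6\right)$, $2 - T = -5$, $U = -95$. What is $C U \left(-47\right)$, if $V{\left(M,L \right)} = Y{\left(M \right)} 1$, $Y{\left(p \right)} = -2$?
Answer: $107160$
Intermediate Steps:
$T = 7$ ($T = 2 - -5 = 2 + 5 = 7$)
$V{\left(M,L \right)} = -2$ ($V{\left(M,L \right)} = \left(-2\right) 1 = -2$)
$C = 24$ ($C = 6 \left(-2 + 6\right) = 6 \cdot 4 = 24$)
$C U \left(-47\right) = 24 \left(-95\right) \left(-47\right) = \left(-2280\right) \left(-47\right) = 107160$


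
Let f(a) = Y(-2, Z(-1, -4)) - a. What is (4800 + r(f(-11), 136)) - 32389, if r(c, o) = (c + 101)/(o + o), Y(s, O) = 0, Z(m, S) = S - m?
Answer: -469006/17 ≈ -27589.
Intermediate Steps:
f(a) = -a (f(a) = 0 - a = -a)
r(c, o) = (101 + c)/(2*o) (r(c, o) = (101 + c)/((2*o)) = (101 + c)*(1/(2*o)) = (101 + c)/(2*o))
(4800 + r(f(-11), 136)) - 32389 = (4800 + (1/2)*(101 - 1*(-11))/136) - 32389 = (4800 + (1/2)*(1/136)*(101 + 11)) - 32389 = (4800 + (1/2)*(1/136)*112) - 32389 = (4800 + 7/17) - 32389 = 81607/17 - 32389 = -469006/17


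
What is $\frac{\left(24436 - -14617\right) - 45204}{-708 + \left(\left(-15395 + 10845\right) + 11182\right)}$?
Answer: $- \frac{6151}{5924} \approx -1.0383$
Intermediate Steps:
$\frac{\left(24436 - -14617\right) - 45204}{-708 + \left(\left(-15395 + 10845\right) + 11182\right)} = \frac{\left(24436 + 14617\right) - 45204}{-708 + \left(-4550 + 11182\right)} = \frac{39053 - 45204}{-708 + 6632} = - \frac{6151}{5924}$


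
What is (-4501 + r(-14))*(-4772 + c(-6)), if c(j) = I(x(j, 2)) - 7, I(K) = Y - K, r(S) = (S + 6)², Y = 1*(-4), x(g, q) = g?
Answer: 21195549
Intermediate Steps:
Y = -4
r(S) = (6 + S)²
I(K) = -4 - K
c(j) = -11 - j (c(j) = (-4 - j) - 7 = -11 - j)
(-4501 + r(-14))*(-4772 + c(-6)) = (-4501 + (6 - 14)²)*(-4772 + (-11 - 1*(-6))) = (-4501 + (-8)²)*(-4772 + (-11 + 6)) = (-4501 + 64)*(-4772 - 5) = -4437*(-4777) = 21195549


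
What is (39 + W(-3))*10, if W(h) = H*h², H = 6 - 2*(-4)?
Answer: 1650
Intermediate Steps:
H = 14 (H = 6 + 8 = 14)
W(h) = 14*h²
(39 + W(-3))*10 = (39 + 14*(-3)²)*10 = (39 + 14*9)*10 = (39 + 126)*10 = 165*10 = 1650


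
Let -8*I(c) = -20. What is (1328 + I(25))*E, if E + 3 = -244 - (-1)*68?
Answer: -476319/2 ≈ -2.3816e+5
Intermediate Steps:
I(c) = 5/2 (I(c) = -⅛*(-20) = 5/2)
E = -179 (E = -3 + (-244 - (-1)*68) = -3 + (-244 - 1*(-68)) = -3 + (-244 + 68) = -3 - 176 = -179)
(1328 + I(25))*E = (1328 + 5/2)*(-179) = (2661/2)*(-179) = -476319/2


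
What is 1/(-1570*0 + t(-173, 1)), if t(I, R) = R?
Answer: 1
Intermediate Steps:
1/(-1570*0 + t(-173, 1)) = 1/(-1570*0 + 1) = 1/(0 + 1) = 1/1 = 1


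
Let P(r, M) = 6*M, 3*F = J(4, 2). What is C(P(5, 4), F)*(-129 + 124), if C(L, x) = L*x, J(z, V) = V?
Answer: -80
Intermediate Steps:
F = ⅔ (F = (⅓)*2 = ⅔ ≈ 0.66667)
C(P(5, 4), F)*(-129 + 124) = ((6*4)*(⅔))*(-129 + 124) = (24*(⅔))*(-5) = 16*(-5) = -80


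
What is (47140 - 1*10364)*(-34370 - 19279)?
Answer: -1972995624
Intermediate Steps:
(47140 - 1*10364)*(-34370 - 19279) = (47140 - 10364)*(-53649) = 36776*(-53649) = -1972995624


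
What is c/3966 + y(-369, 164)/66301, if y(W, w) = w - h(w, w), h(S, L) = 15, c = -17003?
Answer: -1126724969/262949766 ≈ -4.2849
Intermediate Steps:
y(W, w) = -15 + w (y(W, w) = w - 1*15 = w - 15 = -15 + w)
c/3966 + y(-369, 164)/66301 = -17003/3966 + (-15 + 164)/66301 = -17003*1/3966 + 149*(1/66301) = -17003/3966 + 149/66301 = -1126724969/262949766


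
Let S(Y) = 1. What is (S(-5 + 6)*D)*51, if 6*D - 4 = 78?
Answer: 697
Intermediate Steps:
D = 41/3 (D = 2/3 + (1/6)*78 = 2/3 + 13 = 41/3 ≈ 13.667)
(S(-5 + 6)*D)*51 = (1*(41/3))*51 = (41/3)*51 = 697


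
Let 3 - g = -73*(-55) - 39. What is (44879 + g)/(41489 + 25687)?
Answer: 20453/33588 ≈ 0.60894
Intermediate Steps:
g = -3973 (g = 3 - (-73*(-55) - 39) = 3 - (4015 - 39) = 3 - 1*3976 = 3 - 3976 = -3973)
(44879 + g)/(41489 + 25687) = (44879 - 3973)/(41489 + 25687) = 40906/67176 = 40906*(1/67176) = 20453/33588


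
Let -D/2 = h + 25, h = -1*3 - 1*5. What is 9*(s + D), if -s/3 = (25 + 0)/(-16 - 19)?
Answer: -2007/7 ≈ -286.71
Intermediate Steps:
s = 15/7 (s = -3*(25 + 0)/(-16 - 19) = -75/(-35) = -75*(-1)/35 = -3*(-5/7) = 15/7 ≈ 2.1429)
h = -8 (h = -3 - 5 = -8)
D = -34 (D = -2*(-8 + 25) = -2*17 = -34)
9*(s + D) = 9*(15/7 - 34) = 9*(-223/7) = -2007/7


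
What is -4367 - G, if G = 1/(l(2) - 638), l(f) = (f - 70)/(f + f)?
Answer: -2860384/655 ≈ -4367.0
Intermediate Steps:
l(f) = (-70 + f)/(2*f) (l(f) = (-70 + f)/((2*f)) = (-70 + f)*(1/(2*f)) = (-70 + f)/(2*f))
G = -1/655 (G = 1/((½)*(-70 + 2)/2 - 638) = 1/((½)*(½)*(-68) - 638) = 1/(-17 - 638) = 1/(-655) = -1/655 ≈ -0.0015267)
-4367 - G = -4367 - 1*(-1/655) = -4367 + 1/655 = -2860384/655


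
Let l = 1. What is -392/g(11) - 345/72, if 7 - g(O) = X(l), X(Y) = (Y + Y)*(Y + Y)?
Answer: -3251/24 ≈ -135.46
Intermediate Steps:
X(Y) = 4*Y**2 (X(Y) = (2*Y)*(2*Y) = 4*Y**2)
g(O) = 3 (g(O) = 7 - 4*1**2 = 7 - 4 = 3)
-392/g(11) - 345/72 = -392/3 - 345/72 = -392*1/3 - 345*1/72 = -392/3 - 115/24 = -3251/24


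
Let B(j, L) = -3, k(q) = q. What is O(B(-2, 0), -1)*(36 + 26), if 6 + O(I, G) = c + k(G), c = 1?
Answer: -372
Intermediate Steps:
O(I, G) = -5 + G (O(I, G) = -6 + (1 + G) = -5 + G)
O(B(-2, 0), -1)*(36 + 26) = (-5 - 1)*(36 + 26) = -6*62 = -372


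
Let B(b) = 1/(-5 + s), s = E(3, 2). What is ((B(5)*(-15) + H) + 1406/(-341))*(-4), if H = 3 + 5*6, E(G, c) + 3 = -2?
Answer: -41434/341 ≈ -121.51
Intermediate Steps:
E(G, c) = -5 (E(G, c) = -3 - 2 = -5)
s = -5
B(b) = -1/10 (B(b) = 1/(-5 - 5) = 1/(-10) = -1/10)
H = 33 (H = 3 + 30 = 33)
((B(5)*(-15) + H) + 1406/(-341))*(-4) = ((-1/10*(-15) + 33) + 1406/(-341))*(-4) = ((3/2 + 33) + 1406*(-1/341))*(-4) = (69/2 - 1406/341)*(-4) = (20717/682)*(-4) = -41434/341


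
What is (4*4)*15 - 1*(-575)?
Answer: 815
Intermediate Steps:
(4*4)*15 - 1*(-575) = 16*15 + 575 = 240 + 575 = 815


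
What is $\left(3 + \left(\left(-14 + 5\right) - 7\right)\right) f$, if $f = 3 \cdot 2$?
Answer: $-78$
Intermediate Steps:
$f = 6$
$\left(3 + \left(\left(-14 + 5\right) - 7\right)\right) f = \left(3 + \left(\left(-14 + 5\right) - 7\right)\right) 6 = \left(3 - 16\right) 6 = \left(-13\right) 6 = -78$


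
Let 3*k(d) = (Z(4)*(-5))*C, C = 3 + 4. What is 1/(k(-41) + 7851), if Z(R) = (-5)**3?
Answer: 3/27928 ≈ 0.00010742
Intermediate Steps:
Z(R) = -125
C = 7
k(d) = 4375/3 (k(d) = (-125*(-5)*7)/3 = (625*7)/3 = (1/3)*4375 = 4375/3)
1/(k(-41) + 7851) = 1/(4375/3 + 7851) = 1/(27928/3) = 3/27928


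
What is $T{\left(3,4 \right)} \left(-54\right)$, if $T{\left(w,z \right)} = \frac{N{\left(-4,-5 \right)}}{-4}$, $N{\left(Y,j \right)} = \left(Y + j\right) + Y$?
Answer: $- \frac{351}{2} \approx -175.5$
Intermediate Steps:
$N{\left(Y,j \right)} = j + 2 Y$
$T{\left(w,z \right)} = \frac{13}{4}$ ($T{\left(w,z \right)} = \frac{-5 + 2 \left(-4\right)}{-4} = \left(-5 - 8\right) \left(- \frac{1}{4}\right) = \left(-13\right) \left(- \frac{1}{4}\right) = \frac{13}{4}$)
$T{\left(3,4 \right)} \left(-54\right) = \frac{13}{4} \left(-54\right) = - \frac{351}{2}$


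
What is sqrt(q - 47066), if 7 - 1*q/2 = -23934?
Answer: 4*sqrt(51) ≈ 28.566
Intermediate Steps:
q = 47882 (q = 14 - 2*(-23934) = 14 + 47868 = 47882)
sqrt(q - 47066) = sqrt(47882 - 47066) = sqrt(816) = 4*sqrt(51)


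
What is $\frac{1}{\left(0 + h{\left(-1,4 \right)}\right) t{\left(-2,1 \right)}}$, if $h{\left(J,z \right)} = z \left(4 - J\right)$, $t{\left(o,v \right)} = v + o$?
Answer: $- \frac{1}{20} \approx -0.05$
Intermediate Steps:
$t{\left(o,v \right)} = o + v$
$\frac{1}{\left(0 + h{\left(-1,4 \right)}\right) t{\left(-2,1 \right)}} = \frac{1}{\left(0 + 4 \left(4 - -1\right)\right) \left(-2 + 1\right)} = \frac{1}{\left(0 + 4 \left(4 + 1\right)\right) \left(-1\right)} = \frac{1}{\left(0 + 4 \cdot 5\right) \left(-1\right)} = \frac{1}{\left(0 + 20\right) \left(-1\right)} = \frac{1}{20 \left(-1\right)} = \frac{1}{-20} = - \frac{1}{20}$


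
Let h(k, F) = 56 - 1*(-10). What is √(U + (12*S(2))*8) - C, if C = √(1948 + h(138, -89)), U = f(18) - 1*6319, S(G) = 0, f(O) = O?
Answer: -√2014 + I*√6301 ≈ -44.878 + 79.379*I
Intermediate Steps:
h(k, F) = 66 (h(k, F) = 56 + 10 = 66)
U = -6301 (U = 18 - 1*6319 = 18 - 6319 = -6301)
C = √2014 (C = √(1948 + 66) = √2014 ≈ 44.878)
√(U + (12*S(2))*8) - C = √(-6301 + (12*0)*8) - √2014 = √(-6301 + 0*8) - √2014 = √(-6301 + 0) - √2014 = √(-6301) - √2014 = I*√6301 - √2014 = -√2014 + I*√6301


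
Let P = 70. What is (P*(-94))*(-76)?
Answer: 500080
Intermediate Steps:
(P*(-94))*(-76) = (70*(-94))*(-76) = -6580*(-76) = 500080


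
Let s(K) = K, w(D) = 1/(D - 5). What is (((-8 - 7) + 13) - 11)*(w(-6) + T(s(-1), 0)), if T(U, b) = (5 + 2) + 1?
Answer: -1131/11 ≈ -102.82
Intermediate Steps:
w(D) = 1/(-5 + D)
T(U, b) = 8 (T(U, b) = 7 + 1 = 8)
(((-8 - 7) + 13) - 11)*(w(-6) + T(s(-1), 0)) = (((-8 - 7) + 13) - 11)*(1/(-5 - 6) + 8) = ((-15 + 13) - 11)*(1/(-11) + 8) = (-2 - 11)*(-1/11 + 8) = -13*87/11 = -1131/11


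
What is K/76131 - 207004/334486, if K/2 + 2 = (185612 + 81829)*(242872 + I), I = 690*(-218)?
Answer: 8270310771799618/12732376833 ≈ 6.4955e+5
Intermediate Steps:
I = -150420
K = 49450910660 (K = -4 + 2*((185612 + 81829)*(242872 - 150420)) = -4 + 2*(267441*92452) = -4 + 2*24725455332 = -4 + 49450910664 = 49450910660)
K/76131 - 207004/334486 = 49450910660/76131 - 207004/334486 = 49450910660*(1/76131) - 207004*1/334486 = 49450910660/76131 - 103502/167243 = 8270310771799618/12732376833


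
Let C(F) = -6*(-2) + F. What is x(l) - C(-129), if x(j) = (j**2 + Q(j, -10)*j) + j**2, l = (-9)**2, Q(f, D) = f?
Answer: 19800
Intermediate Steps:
C(F) = 12 + F
l = 81
x(j) = 3*j**2 (x(j) = (j**2 + j*j) + j**2 = (j**2 + j**2) + j**2 = 2*j**2 + j**2 = 3*j**2)
x(l) - C(-129) = 3*81**2 - (12 - 129) = 3*6561 - 1*(-117) = 19683 + 117 = 19800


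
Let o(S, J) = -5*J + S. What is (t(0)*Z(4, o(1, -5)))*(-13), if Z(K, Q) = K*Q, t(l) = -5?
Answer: 6760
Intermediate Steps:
o(S, J) = S - 5*J
(t(0)*Z(4, o(1, -5)))*(-13) = -20*(1 - 5*(-5))*(-13) = -20*(1 + 25)*(-13) = -20*26*(-13) = -5*104*(-13) = -520*(-13) = 6760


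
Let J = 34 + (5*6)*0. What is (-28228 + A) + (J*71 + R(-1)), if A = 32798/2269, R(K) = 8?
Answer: -58521016/2269 ≈ -25792.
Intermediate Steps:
A = 32798/2269 (A = 32798*(1/2269) = 32798/2269 ≈ 14.455)
J = 34 (J = 34 + 30*0 = 34 + 0 = 34)
(-28228 + A) + (J*71 + R(-1)) = (-28228 + 32798/2269) + (34*71 + 8) = -64016534/2269 + (2414 + 8) = -64016534/2269 + 2422 = -58521016/2269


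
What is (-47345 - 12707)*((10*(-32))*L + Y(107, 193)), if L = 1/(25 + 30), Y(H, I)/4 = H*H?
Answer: -30247711984/11 ≈ -2.7498e+9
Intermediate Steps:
Y(H, I) = 4*H² (Y(H, I) = 4*(H*H) = 4*H²)
L = 1/55 ≈ 0.018182
(-47345 - 12707)*((10*(-32))*L + Y(107, 193)) = (-47345 - 12707)*((10*(-32))*(1/55) + 4*107²) = -60052*(-320*1/55 + 4*11449) = -60052*(-64/11 + 45796) = -60052*503692/11 = -30247711984/11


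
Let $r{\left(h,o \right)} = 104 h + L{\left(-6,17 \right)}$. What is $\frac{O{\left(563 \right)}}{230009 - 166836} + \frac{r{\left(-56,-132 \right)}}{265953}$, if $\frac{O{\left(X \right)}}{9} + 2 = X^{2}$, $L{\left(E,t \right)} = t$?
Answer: $\frac{758318075348}{16801048869} \approx 45.135$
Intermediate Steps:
$r{\left(h,o \right)} = 17 + 104 h$ ($r{\left(h,o \right)} = 104 h + 17 = 17 + 104 h$)
$O{\left(X \right)} = -18 + 9 X^{2}$
$\frac{O{\left(563 \right)}}{230009 - 166836} + \frac{r{\left(-56,-132 \right)}}{265953} = \frac{-18 + 9 \cdot 563^{2}}{230009 - 166836} + \frac{17 + 104 \left(-56\right)}{265953} = \frac{-18 + 9 \cdot 316969}{63173} + \left(17 - 5824\right) \frac{1}{265953} = \left(-18 + 2852721\right) \frac{1}{63173} - \frac{5807}{265953} = 2852703 \cdot \frac{1}{63173} - \frac{5807}{265953} = \frac{2852703}{63173} - \frac{5807}{265953} = \frac{758318075348}{16801048869}$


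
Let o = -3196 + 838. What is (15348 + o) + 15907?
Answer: 28897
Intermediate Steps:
o = -2358
(15348 + o) + 15907 = (15348 - 2358) + 15907 = 12990 + 15907 = 28897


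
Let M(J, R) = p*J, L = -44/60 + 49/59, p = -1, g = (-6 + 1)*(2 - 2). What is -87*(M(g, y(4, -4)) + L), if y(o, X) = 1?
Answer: -2494/295 ≈ -8.4542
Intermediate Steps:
g = 0 (g = -5*0 = 0)
L = 86/885 (L = -44*1/60 + 49*(1/59) = -11/15 + 49/59 = 86/885 ≈ 0.097175)
M(J, R) = -J
-87*(M(g, y(4, -4)) + L) = -87*(-1*0 + 86/885) = -87*(0 + 86/885) = -87*86/885 = -2494/295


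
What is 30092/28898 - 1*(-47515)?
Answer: 686559281/14449 ≈ 47516.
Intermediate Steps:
30092/28898 - 1*(-47515) = 30092*(1/28898) + 47515 = 15046/14449 + 47515 = 686559281/14449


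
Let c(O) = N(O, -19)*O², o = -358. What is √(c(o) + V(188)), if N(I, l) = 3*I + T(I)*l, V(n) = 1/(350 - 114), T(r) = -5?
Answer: I*√1747079869685/118 ≈ 11201.0*I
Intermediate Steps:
V(n) = 1/236
N(I, l) = -5*l + 3*I (N(I, l) = 3*I - 5*l = -5*l + 3*I)
c(O) = O²*(95 + 3*O) (c(O) = (-5*(-19) + 3*O)*O² = (95 + 3*O)*O² = O²*(95 + 3*O))
√(c(o) + V(188)) = √((-358)²*(95 + 3*(-358)) + 1/236) = √(128164*(95 - 1074) + 1/236) = √(128164*(-979) + 1/236) = √(-125472556 + 1/236) = √(-29611523215/236) = I*√1747079869685/118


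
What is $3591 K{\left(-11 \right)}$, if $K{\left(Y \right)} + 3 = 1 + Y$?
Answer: $-46683$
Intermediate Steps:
$K{\left(Y \right)} = -2 + Y$ ($K{\left(Y \right)} = -3 + \left(1 + Y\right) = -2 + Y$)
$3591 K{\left(-11 \right)} = 3591 \left(-2 - 11\right) = 3591 \left(-13\right) = -46683$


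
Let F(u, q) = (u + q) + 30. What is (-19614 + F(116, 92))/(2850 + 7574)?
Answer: -2422/1303 ≈ -1.8588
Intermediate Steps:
F(u, q) = 30 + q + u (F(u, q) = (q + u) + 30 = 30 + q + u)
(-19614 + F(116, 92))/(2850 + 7574) = (-19614 + (30 + 92 + 116))/(2850 + 7574) = (-19614 + 238)/10424 = -19376*1/10424 = -2422/1303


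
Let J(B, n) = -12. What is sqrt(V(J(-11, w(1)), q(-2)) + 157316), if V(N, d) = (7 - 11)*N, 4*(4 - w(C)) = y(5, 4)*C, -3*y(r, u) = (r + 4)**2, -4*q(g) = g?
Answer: 2*sqrt(39341) ≈ 396.69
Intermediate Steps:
q(g) = -g/4
y(r, u) = -(4 + r)**2/3 (y(r, u) = -(r + 4)**2/3 = -(4 + r)**2/3)
w(C) = 4 + 27*C/4 (w(C) = 4 - (-(4 + 5)**2/3)*C/4 = 4 - (-1/3*9**2)*C/4 = 4 - (-1/3*81)*C/4 = 4 - (-27)*C/4 = 4 + 27*C/4)
V(N, d) = -4*N
sqrt(V(J(-11, w(1)), q(-2)) + 157316) = sqrt(-4*(-12) + 157316) = sqrt(48 + 157316) = sqrt(157364) = 2*sqrt(39341)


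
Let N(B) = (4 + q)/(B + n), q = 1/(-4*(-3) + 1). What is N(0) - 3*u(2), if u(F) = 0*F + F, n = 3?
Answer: -181/39 ≈ -4.6410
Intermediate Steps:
q = 1/13 (q = 1/(12 + 1) = 1/13 ≈ 0.076923)
u(F) = F (u(F) = 0 + F = F)
N(B) = 53/(13*(3 + B)) (N(B) = (4 + 1/13)/(B + 3) = 53/(13*(3 + B)))
N(0) - 3*u(2) = 53/(13*(3 + 0)) - 3*2 = (53/13)/3 - 6 = (53/13)*(⅓) - 6 = 53/39 - 6 = -181/39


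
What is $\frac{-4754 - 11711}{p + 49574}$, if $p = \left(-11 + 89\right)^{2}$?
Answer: $- \frac{16465}{55658} \approx -0.29582$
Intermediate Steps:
$p = 6084$ ($p = 78^{2} = 6084$)
$\frac{-4754 - 11711}{p + 49574} = \frac{-4754 - 11711}{6084 + 49574} = - \frac{16465}{55658}$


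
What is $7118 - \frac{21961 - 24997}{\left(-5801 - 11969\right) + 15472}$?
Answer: $\frac{2725688}{383} \approx 7116.7$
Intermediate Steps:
$7118 - \frac{21961 - 24997}{\left(-5801 - 11969\right) + 15472} = 7118 - - \frac{3036}{\left(-5801 - 11969\right) + 15472} = 7118 - - \frac{3036}{-17770 + 15472} = 7118 - - \frac{3036}{-2298} = 7118 - \left(-3036\right) \left(- \frac{1}{2298}\right) = 7118 - \frac{506}{383} = \frac{2725688}{383}$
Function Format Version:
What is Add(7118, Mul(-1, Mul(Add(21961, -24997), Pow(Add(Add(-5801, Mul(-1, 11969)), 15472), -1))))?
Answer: Rational(2725688, 383) ≈ 7116.7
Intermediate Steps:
Add(7118, Mul(-1, Mul(Add(21961, -24997), Pow(Add(Add(-5801, Mul(-1, 11969)), 15472), -1)))) = Add(7118, Mul(-1, Mul(-3036, Pow(Add(Add(-5801, -11969), 15472), -1)))) = Add(7118, Mul(-1, Mul(-3036, Pow(Add(-17770, 15472), -1)))) = Add(7118, Mul(-1, Mul(-3036, Pow(-2298, -1)))) = Add(7118, Mul(-1, Mul(-3036, Rational(-1, 2298)))) = Add(7118, Mul(-1, Rational(506, 383))) = Add(7118, Rational(-506, 383)) = Rational(2725688, 383)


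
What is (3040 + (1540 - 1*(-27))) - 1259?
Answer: 3348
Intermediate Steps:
(3040 + (1540 - 1*(-27))) - 1259 = (3040 + (1540 + 27)) - 1259 = (3040 + 1567) - 1259 = 4607 - 1259 = 3348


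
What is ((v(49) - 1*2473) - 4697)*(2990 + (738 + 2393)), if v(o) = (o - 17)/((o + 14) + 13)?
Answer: -833814862/19 ≈ -4.3885e+7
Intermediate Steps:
v(o) = (-17 + o)/(27 + o) (v(o) = (-17 + o)/((14 + o) + 13) = (-17 + o)/(27 + o))
((v(49) - 1*2473) - 4697)*(2990 + (738 + 2393)) = (((-17 + 49)/(27 + 49) - 1*2473) - 4697)*(2990 + (738 + 2393)) = ((32/76 - 2473) - 4697)*(2990 + 3131) = (((1/76)*32 - 2473) - 4697)*6121 = ((8/19 - 2473) - 4697)*6121 = (-46979/19 - 4697)*6121 = -136222/19*6121 = -833814862/19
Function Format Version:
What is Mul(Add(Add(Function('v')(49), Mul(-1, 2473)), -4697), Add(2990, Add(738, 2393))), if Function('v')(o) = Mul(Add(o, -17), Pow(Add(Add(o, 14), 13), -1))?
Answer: Rational(-833814862, 19) ≈ -4.3885e+7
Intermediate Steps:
Function('v')(o) = Mul(Pow(Add(27, o), -1), Add(-17, o)) (Function('v')(o) = Mul(Add(-17, o), Pow(Add(Add(14, o), 13), -1)) = Mul(Add(-17, o), Pow(Add(27, o), -1)) = Mul(Pow(Add(27, o), -1), Add(-17, o)))
Mul(Add(Add(Function('v')(49), Mul(-1, 2473)), -4697), Add(2990, Add(738, 2393))) = Mul(Add(Add(Mul(Pow(Add(27, 49), -1), Add(-17, 49)), Mul(-1, 2473)), -4697), Add(2990, Add(738, 2393))) = Mul(Add(Add(Mul(Pow(76, -1), 32), -2473), -4697), Add(2990, 3131)) = Mul(Add(Add(Mul(Rational(1, 76), 32), -2473), -4697), 6121) = Mul(Add(Add(Rational(8, 19), -2473), -4697), 6121) = Mul(Add(Rational(-46979, 19), -4697), 6121) = Mul(Rational(-136222, 19), 6121) = Rational(-833814862, 19)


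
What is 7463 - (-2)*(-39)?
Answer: 7385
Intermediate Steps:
7463 - (-2)*(-39) = 7463 - 1*78 = 7463 - 78 = 7385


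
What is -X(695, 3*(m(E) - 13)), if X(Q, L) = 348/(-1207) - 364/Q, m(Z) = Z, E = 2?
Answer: 681208/838865 ≈ 0.81206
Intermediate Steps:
X(Q, L) = -348/1207 - 364/Q (X(Q, L) = 348*(-1/1207) - 364/Q = -348/1207 - 364/Q)
-X(695, 3*(m(E) - 13)) = -(-348/1207 - 364/695) = -1*(-681208/838865) = 681208/838865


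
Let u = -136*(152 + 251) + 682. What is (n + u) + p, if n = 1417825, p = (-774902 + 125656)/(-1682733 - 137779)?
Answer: 1241315521567/910256 ≈ 1.3637e+6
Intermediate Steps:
u = -54126 (u = -136*403 + 682 = -54808 + 682 = -54126)
p = 324623/910256 (p = -649246/(-1820512) = -649246*(-1/1820512) = 324623/910256 ≈ 0.35663)
(n + u) + p = (1417825 - 54126) + 324623/910256 = 1363699 + 324623/910256 = 1241315521567/910256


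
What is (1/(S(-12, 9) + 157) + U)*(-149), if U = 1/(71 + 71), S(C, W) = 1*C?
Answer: -42763/20590 ≈ -2.0769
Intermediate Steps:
S(C, W) = C
U = 1/142 ≈ 0.0070423
(1/(S(-12, 9) + 157) + U)*(-149) = (1/(-12 + 157) + 1/142)*(-149) = (1/145 + 1/142)*(-149) = (287/20590)*(-149) = -42763/20590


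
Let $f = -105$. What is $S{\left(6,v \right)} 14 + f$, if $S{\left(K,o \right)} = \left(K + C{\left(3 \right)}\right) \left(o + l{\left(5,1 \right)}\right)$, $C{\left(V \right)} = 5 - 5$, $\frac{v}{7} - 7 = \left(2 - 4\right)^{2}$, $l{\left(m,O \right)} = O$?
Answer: $6447$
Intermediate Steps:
$v = 77$ ($v = 49 + 7 \left(2 - 4\right)^{2} = 49 + 7 \left(-2\right)^{2} = 49 + 7 \cdot 4 = 49 + 28 = 77$)
$C{\left(V \right)} = 0$
$S{\left(K,o \right)} = K \left(1 + o\right)$ ($S{\left(K,o \right)} = \left(K + 0\right) \left(o + 1\right) = K \left(1 + o\right)$)
$S{\left(6,v \right)} 14 + f = 6 \left(1 + 77\right) 14 - 105 = 6 \cdot 78 \cdot 14 - 105 = 468 \cdot 14 - 105 = 6552 - 105 = 6447$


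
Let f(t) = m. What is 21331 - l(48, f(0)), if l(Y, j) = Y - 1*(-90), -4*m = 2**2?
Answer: 21193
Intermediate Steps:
m = -1 (m = -1/4*2**2 = -1/4*4 = -1)
f(t) = -1
l(Y, j) = 90 + Y (l(Y, j) = Y + 90 = 90 + Y)
21331 - l(48, f(0)) = 21331 - (90 + 48) = 21331 - 1*138 = 21331 - 138 = 21193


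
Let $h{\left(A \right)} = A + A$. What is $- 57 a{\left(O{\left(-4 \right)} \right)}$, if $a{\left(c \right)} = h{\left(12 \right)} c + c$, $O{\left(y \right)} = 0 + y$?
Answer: $5700$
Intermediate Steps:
$O{\left(y \right)} = y$
$h{\left(A \right)} = 2 A$
$a{\left(c \right)} = 25 c$ ($a{\left(c \right)} = 2 \cdot 12 c + c = 24 c + c = 25 c$)
$- 57 a{\left(O{\left(-4 \right)} \right)} = - 57 \cdot 25 \left(-4\right) = \left(-57\right) \left(-100\right) = 5700$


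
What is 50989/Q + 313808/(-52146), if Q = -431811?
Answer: -7675812149/1250956467 ≈ -6.1360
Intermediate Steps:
50989/Q + 313808/(-52146) = 50989/(-431811) + 313808/(-52146) = 50989*(-1/431811) + 313808*(-1/52146) = -50989/431811 - 156904/26073 = -7675812149/1250956467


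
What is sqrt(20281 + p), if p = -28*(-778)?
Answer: sqrt(42065) ≈ 205.10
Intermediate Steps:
p = 21784
sqrt(20281 + p) = sqrt(20281 + 21784) = sqrt(42065)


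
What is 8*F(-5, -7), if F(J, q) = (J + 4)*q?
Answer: 56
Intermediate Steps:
F(J, q) = q*(4 + J) (F(J, q) = (4 + J)*q = q*(4 + J))
8*F(-5, -7) = 8*(-7*(4 - 5)) = 8*(-7*(-1)) = 8*7 = 56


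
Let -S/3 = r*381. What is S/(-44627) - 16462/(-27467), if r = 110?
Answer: 380734144/111433619 ≈ 3.4167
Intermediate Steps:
S = -125730 (S = -330*381 = -3*41910 = -125730)
S/(-44627) - 16462/(-27467) = -125730/(-44627) - 16462/(-27467) = -125730*(-1/44627) - 16462*(-1/27467) = 11430/4057 + 16462/27467 = 380734144/111433619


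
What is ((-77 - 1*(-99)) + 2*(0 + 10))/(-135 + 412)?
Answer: 42/277 ≈ 0.15162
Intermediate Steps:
((-77 - 1*(-99)) + 2*(0 + 10))/(-135 + 412) = ((-77 + 99) + 2*10)/277 = (22 + 20)*(1/277) = 42*(1/277) = 42/277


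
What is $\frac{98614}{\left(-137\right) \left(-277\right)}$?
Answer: $\frac{98614}{37949} \approx 2.5986$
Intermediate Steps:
$\frac{98614}{\left(-137\right) \left(-277\right)} = \frac{98614}{37949}$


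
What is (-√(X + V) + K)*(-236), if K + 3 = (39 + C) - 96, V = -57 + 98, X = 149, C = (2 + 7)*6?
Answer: 1416 + 236*√190 ≈ 4669.0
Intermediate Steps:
C = 54 (C = 9*6 = 54)
V = 41
K = -6 (K = -3 + ((39 + 54) - 96) = -3 + (93 - 96) = -3 - 3 = -6)
(-√(X + V) + K)*(-236) = (-√(149 + 41) - 6)*(-236) = (-√190 - 6)*(-236) = (-6 - √190)*(-236) = 1416 + 236*√190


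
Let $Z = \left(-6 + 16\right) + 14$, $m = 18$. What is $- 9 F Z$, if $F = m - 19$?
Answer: $216$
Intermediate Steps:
$Z = 24$ ($Z = 10 + 14 = 24$)
$F = -1$ ($F = 18 - 19 = -1$)
$- 9 F Z = \left(-9\right) \left(-1\right) 24 = 9 \cdot 24 = 216$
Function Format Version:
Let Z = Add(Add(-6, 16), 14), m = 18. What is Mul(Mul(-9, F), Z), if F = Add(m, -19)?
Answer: 216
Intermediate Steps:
Z = 24 (Z = Add(10, 14) = 24)
F = -1 (F = Add(18, -19) = -1)
Mul(Mul(-9, F), Z) = Mul(Mul(-9, -1), 24) = Mul(9, 24) = 216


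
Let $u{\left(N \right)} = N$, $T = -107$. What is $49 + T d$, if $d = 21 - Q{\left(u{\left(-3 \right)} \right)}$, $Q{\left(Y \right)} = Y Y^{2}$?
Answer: $-5087$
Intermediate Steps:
$Q{\left(Y \right)} = Y^{3}$
$d = 48$ ($d = 21 - \left(-3\right)^{3} = 21 - -27 = 21 + 27 = 48$)
$49 + T d = 49 - 5136 = -5087$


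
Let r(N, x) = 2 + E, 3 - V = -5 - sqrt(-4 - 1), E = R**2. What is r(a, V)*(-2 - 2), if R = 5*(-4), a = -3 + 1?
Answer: -1608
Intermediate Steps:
a = -2
R = -20
E = 400 (E = (-20)**2 = 400)
V = 8 + I*sqrt(5) (V = 3 - (-5 - sqrt(-4 - 1)) = 3 - (-5 - sqrt(-5)) = 3 - (-5 - I*sqrt(5)) = 3 + (5 + I*sqrt(5)) = 8 + I*sqrt(5) ≈ 8.0 + 2.2361*I)
r(N, x) = 402 (r(N, x) = 2 + 400 = 402)
r(a, V)*(-2 - 2) = 402*(-2 - 2) = 402*(-4) = -1608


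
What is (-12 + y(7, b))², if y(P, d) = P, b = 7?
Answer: 25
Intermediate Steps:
(-12 + y(7, b))² = (-12 + 7)² = (-5)² = 25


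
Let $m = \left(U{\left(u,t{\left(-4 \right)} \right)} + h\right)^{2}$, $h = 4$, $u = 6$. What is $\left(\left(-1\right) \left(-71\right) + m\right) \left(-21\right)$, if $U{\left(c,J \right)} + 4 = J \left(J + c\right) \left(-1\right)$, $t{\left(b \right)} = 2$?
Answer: $-6867$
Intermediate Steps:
$U{\left(c,J \right)} = -4 - J \left(J + c\right)$ ($U{\left(c,J \right)} = -4 + J \left(J + c\right) \left(-1\right) = -4 - J \left(J + c\right)$)
$m = 256$ ($m = \left(\left(-4 - 2^{2} - 2 \cdot 6\right) + 4\right)^{2} = \left(\left(-4 - 4 - 12\right) + 4\right)^{2} = \left(-20 + 4\right)^{2} = \left(-16\right)^{2} = 256$)
$\left(\left(-1\right) \left(-71\right) + m\right) \left(-21\right) = \left(\left(-1\right) \left(-71\right) + 256\right) \left(-21\right) = \left(71 + 256\right) \left(-21\right) = 327 \left(-21\right) = -6867$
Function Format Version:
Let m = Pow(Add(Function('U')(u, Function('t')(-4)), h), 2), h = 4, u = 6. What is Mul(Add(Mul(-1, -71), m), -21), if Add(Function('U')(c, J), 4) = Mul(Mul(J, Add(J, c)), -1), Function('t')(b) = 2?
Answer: -6867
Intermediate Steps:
Function('U')(c, J) = Add(-4, Mul(-1, J, Add(J, c))) (Function('U')(c, J) = Add(-4, Mul(Mul(J, Add(J, c)), -1)) = Add(-4, Mul(-1, J, Add(J, c))))
m = 256 (m = Pow(Add(Add(-4, Mul(-1, Pow(2, 2)), Mul(-1, 2, 6)), 4), 2) = Pow(Add(Add(-4, Mul(-1, 4), -12), 4), 2) = Pow(Add(Add(-4, -4, -12), 4), 2) = Pow(Add(-20, 4), 2) = Pow(-16, 2) = 256)
Mul(Add(Mul(-1, -71), m), -21) = Mul(Add(Mul(-1, -71), 256), -21) = Mul(Add(71, 256), -21) = Mul(327, -21) = -6867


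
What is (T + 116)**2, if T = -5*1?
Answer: 12321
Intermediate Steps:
T = -5
(T + 116)**2 = (-5 + 116)**2 = 111**2 = 12321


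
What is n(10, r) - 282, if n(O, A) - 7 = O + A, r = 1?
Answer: -264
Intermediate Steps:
n(O, A) = 7 + A + O (n(O, A) = 7 + (O + A) = 7 + (A + O) = 7 + A + O)
n(10, r) - 282 = (7 + 1 + 10) - 282 = 18 - 282 = -264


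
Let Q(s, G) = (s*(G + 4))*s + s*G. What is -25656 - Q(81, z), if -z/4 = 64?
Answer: 1648452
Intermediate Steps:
z = -256 (z = -4*64 = -256)
Q(s, G) = G*s + s**2*(4 + G) (Q(s, G) = (s*(4 + G))*s + G*s = s**2*(4 + G) + G*s = G*s + s**2*(4 + G))
-25656 - Q(81, z) = -25656 - 81*(-256 + 4*81 - 256*81) = -25656 - 81*(-256 + 324 - 20736) = -25656 - 81*(-20668) = -25656 - 1*(-1674108) = -25656 + 1674108 = 1648452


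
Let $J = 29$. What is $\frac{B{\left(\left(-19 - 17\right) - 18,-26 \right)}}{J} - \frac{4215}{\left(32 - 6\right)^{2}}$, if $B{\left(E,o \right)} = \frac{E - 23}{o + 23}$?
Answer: $- \frac{314653}{58812} \approx -5.3502$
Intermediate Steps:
$B{\left(E,o \right)} = \frac{-23 + E}{23 + o}$
$\frac{B{\left(\left(-19 - 17\right) - 18,-26 \right)}}{J} - \frac{4215}{\left(32 - 6\right)^{2}} = \frac{\frac{1}{23 - 26} \left(-23 - 54\right)}{29} - \frac{4215}{\left(32 - 6\right)^{2}} = \frac{-23 - 54}{-3} \cdot \frac{1}{29} - \frac{4215}{26^{2}} = - \frac{-23 - 54}{3} \cdot \frac{1}{29} - \frac{4215}{676} = \left(- \frac{1}{3}\right) \left(-77\right) \frac{1}{29} - \frac{4215}{676} = \frac{77}{3} \cdot \frac{1}{29} - \frac{4215}{676} = \frac{77}{87} - \frac{4215}{676} = - \frac{314653}{58812}$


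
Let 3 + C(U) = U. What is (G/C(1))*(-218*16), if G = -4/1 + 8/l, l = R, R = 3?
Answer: -6976/3 ≈ -2325.3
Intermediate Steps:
l = 3
G = -4/3 (G = -4/1 + 8/3 = -4*1 + 8*(1/3) = -4 + 8/3 = -4/3 ≈ -1.3333)
C(U) = -3 + U
(G/C(1))*(-218*16) = (-4/(3*(-3 + 1)))*(-218*16) = -4/3/(-2)*(-3488) = -4/3*(-1/2)*(-3488) = (2/3)*(-3488) = -6976/3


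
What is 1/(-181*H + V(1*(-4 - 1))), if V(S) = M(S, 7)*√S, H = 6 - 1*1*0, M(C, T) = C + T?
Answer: -543/589708 - I*√5/589708 ≈ -0.00092079 - 3.7918e-6*I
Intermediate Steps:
H = 6 (H = 6 - 1*0 = 6 + 0 = 6)
V(S) = √S*(7 + S) (V(S) = (S + 7)*√S = (7 + S)*√S = √S*(7 + S))
1/(-181*H + V(1*(-4 - 1))) = 1/(-181*6 + √(1*(-4 - 1))*(7 + 1*(-4 - 1))) = 1/(-1086 + √(1*(-5))*(7 + 1*(-5))) = 1/(-1086 + √(-5)*(7 - 5)) = 1/(-1086 + (I*√5)*2) = 1/(-1086 + 2*I*√5)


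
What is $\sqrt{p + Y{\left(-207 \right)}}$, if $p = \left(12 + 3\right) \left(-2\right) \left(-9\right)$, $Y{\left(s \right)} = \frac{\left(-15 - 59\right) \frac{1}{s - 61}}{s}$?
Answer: $\frac{\sqrt{23081785286}}{9246} \approx 16.432$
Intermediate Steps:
$Y{\left(s \right)} = - \frac{74}{s \left(-61 + s\right)}$ ($Y{\left(s \right)} = \frac{\left(-74\right) \frac{1}{-61 + s}}{s} = - \frac{74}{s \left(-61 + s\right)}$)
$p = 270$ ($p = 15 \left(-2\right) \left(-9\right) = \left(-30\right) \left(-9\right) = 270$)
$\sqrt{p + Y{\left(-207 \right)}} = \sqrt{270 - \frac{74}{\left(-207\right) \left(-61 - 207\right)}} = \sqrt{270 - - \frac{74}{207 \left(-268\right)}} = \sqrt{270 - \left(- \frac{74}{207}\right) \left(- \frac{1}{268}\right)} = \sqrt{270 - \frac{37}{27738}} = \sqrt{\frac{7489223}{27738}} = \frac{\sqrt{23081785286}}{9246}$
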